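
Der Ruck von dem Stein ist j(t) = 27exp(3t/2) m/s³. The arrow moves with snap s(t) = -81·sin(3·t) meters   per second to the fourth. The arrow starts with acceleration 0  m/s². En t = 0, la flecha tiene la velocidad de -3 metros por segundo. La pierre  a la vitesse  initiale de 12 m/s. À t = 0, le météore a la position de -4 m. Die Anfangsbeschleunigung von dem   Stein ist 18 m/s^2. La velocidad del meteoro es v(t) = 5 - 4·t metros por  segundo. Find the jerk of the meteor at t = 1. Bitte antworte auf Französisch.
Pour résoudre ceci, nous devons prendre 2 dérivées de notre équation de la vitesse v(t) = 5 - 4·t. En prenant d/dt de v(t), nous trouvons a(t) = -4. La dérivée de l'accélération donne le jerk: j(t) = 0. En utilisant j(t) = 0 et en substituant t = 1, nous trouvons j = 0.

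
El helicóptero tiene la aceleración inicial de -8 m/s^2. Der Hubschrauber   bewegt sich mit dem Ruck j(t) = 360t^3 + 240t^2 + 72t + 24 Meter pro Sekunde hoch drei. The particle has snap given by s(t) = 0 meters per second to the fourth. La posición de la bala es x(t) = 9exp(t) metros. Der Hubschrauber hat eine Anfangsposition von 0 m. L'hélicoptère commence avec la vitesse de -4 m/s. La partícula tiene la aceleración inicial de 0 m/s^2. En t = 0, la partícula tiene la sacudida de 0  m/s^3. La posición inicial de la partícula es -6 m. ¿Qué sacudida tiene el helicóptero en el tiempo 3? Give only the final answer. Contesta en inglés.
The answer is 12120.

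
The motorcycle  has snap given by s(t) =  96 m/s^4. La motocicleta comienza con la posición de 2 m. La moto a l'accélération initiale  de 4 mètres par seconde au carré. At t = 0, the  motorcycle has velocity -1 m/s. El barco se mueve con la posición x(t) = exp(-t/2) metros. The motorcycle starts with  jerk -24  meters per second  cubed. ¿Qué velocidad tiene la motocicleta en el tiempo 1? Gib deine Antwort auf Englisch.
Starting from snap s(t) = 96, we take 3 integrals. Integrating snap and using the initial condition j(0) = -24, we get j(t) = 96·t - 24. Integrating jerk and using the initial condition a(0) = 4, we get a(t) = 48·t^2 - 24·t + 4. Integrating acceleration and using the initial condition v(0) = -1, we get v(t) = 16·t^3 - 12·t^2 + 4·t - 1. Using v(t) = 16·t^3 - 12·t^2 + 4·t - 1 and substituting t = 1, we find v = 7.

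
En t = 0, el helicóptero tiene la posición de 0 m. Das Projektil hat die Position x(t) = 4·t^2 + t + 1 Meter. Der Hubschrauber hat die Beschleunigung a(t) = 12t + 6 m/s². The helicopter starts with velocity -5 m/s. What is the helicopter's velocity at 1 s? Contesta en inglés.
Starting from acceleration a(t) = 12·t + 6, we take 1 antiderivative. The antiderivative of acceleration, with v(0) = -5, gives velocity: v(t) = 6·t^2 + 6·t - 5. From the given velocity equation v(t) = 6·t^2 + 6·t - 5, we substitute t = 1 to get v = 7.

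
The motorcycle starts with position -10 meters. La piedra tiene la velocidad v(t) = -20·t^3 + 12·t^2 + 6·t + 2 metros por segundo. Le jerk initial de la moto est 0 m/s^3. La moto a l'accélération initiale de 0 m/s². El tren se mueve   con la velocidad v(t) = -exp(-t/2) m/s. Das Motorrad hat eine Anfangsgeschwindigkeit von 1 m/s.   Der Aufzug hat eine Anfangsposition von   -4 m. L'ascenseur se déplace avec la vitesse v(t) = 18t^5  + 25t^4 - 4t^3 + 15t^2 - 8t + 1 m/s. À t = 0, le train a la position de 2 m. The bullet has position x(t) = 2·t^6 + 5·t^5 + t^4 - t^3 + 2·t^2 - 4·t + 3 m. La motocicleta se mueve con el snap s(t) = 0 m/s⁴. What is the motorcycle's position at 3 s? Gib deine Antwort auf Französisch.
Nous devons trouver la primitive de notre équation du snap s(t) = 0 4 fois. L'intégrale du snap est le jerk. En utilisant j(0) = 0, nous obtenons j(t) = 0. En prenant ∫j(t)dt et en appliquant a(0) = 0, nous trouvons a(t) = 0. En prenant ∫a(t)dt et en appliquant v(0) = 1, nous trouvons v(t) = 1. En prenant ∫v(t)dt et en appliquant x(0) = -10, nous trouvons x(t) = t - 10. Nous avons la position x(t) = t - 10. En substituant t = 3: x(3) = -7.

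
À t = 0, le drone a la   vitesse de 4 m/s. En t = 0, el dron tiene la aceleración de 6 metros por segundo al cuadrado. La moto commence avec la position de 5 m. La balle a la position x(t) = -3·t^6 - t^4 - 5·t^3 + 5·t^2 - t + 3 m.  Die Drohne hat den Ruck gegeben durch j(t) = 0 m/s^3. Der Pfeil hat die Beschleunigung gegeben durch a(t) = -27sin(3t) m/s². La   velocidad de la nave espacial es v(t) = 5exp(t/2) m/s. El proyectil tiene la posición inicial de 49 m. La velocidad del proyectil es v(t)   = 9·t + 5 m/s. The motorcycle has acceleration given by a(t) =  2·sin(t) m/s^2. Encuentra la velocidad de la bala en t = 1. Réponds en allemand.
Wir müssen unsere Gleichung für die Position x(t) = -3·t^6 - t^4 - 5·t^3 + 5·t^2 - t + 3 1-mal ableiten. Durch Ableiten von der Position erhalten wir die Geschwindigkeit: v(t) = -18·t^5 - 4·t^3 - 15·t^2 + 10·t - 1. Mit v(t) = -18·t^5 - 4·t^3 - 15·t^2 + 10·t - 1 und Einsetzen von t = 1, finden wir v = -28.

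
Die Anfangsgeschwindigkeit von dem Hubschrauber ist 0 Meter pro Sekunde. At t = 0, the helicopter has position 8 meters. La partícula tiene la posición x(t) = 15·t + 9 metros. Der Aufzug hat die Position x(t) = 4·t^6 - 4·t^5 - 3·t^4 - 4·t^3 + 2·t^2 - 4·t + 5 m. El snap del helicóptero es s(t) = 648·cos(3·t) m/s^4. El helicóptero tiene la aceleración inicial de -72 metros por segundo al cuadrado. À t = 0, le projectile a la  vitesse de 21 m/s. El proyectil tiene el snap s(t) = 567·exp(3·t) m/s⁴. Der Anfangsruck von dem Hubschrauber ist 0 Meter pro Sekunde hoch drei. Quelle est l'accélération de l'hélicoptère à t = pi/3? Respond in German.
Ausgehend von dem Snap s(t) = 648·cos(3·t), nehmen wir 2 Stammfunktionen. Durch Integration von dem Snap und Verwendung der Anfangsbedingung j(0) = 0, erhalten wir j(t) = 216·sin(3·t). Mit ∫j(t)dt und Anwendung von a(0) = -72, finden wir a(t) = -72·cos(3·t). Mit a(t) = -72·cos(3·t) und Einsetzen von t = pi/3, finden wir a = 72.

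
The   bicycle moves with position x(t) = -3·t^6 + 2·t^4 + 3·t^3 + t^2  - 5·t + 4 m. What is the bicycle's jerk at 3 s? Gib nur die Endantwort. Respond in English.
At t = 3, j = -9558.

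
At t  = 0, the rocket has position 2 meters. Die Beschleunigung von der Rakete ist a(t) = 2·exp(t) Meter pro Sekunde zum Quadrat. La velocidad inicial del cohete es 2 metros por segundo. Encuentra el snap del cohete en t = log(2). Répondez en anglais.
Starting from acceleration a(t) = 2·exp(t), we take 2 derivatives. Taking d/dt of a(t), we find j(t) = 2·exp(t). The derivative of jerk gives snap: s(t) = 2·exp(t). We have snap s(t) = 2·exp(t). Substituting t = log(2): s(log(2)) = 4.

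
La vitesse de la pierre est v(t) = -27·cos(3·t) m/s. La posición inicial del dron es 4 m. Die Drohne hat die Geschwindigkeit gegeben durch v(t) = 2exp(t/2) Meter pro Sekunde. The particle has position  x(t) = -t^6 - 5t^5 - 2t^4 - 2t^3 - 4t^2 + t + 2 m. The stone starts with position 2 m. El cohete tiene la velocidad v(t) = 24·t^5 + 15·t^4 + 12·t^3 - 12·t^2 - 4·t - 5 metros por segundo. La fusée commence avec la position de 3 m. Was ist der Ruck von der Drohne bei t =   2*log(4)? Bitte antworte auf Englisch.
We must differentiate our velocity equation v(t) = 2·exp(t/2) 2 times. Differentiating velocity, we get acceleration: a(t) = exp(t/2). Taking d/dt of a(t), we find j(t) = exp(t/2)/2. We have jerk j(t) = exp(t/2)/2. Substituting t = 2*log(4): j(2*log(4)) = 2.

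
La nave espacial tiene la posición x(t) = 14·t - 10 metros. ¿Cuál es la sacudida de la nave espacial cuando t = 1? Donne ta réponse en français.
En partant de la position x(t) = 14·t - 10, nous prenons 3 dérivées. En dérivant la position, nous obtenons la vitesse: v(t) = 14. La dérivée de la vitesse donne l'accélération: a(t) = 0. En dérivant l'accélération, nous obtenons le jerk: j(t) = 0. En utilisant j(t) = 0 et en substituant t = 1, nous trouvons j = 0.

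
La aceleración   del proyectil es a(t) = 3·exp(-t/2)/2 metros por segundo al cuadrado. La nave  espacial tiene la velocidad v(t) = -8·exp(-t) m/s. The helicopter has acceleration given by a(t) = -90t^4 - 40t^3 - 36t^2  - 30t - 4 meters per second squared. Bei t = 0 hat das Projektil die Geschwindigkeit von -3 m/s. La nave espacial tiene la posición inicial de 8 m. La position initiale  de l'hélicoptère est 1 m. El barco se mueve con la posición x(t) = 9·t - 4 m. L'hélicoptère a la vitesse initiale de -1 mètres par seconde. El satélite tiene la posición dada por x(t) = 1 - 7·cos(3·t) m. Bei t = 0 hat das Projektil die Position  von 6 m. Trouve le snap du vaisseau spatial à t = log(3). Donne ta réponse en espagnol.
Para resolver esto, necesitamos tomar 3 derivadas de nuestra ecuación de la velocidad v(t) = -8·exp(-t). La derivada de la velocidad da la aceleración: a(t) = 8·exp(-t). Derivando la aceleración, obtenemos la sacudida: j(t) = -8·exp(-t). Derivando la sacudida, obtenemos el snap: s(t) = 8·exp(-t). De la ecuación del snap s(t) = 8·exp(-t), sustituimos t = log(3) para obtener s = 8/3.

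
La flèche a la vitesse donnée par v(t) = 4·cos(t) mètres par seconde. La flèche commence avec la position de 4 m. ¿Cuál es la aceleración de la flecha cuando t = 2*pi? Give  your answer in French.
Nous devons dériver notre équation de la vitesse v(t) = 4·cos(t) 1 fois. En prenant d/dt de v(t), nous trouvons a(t) = -4·sin(t). De l'équation de l'accélération a(t) = -4·sin(t), nous substituons t = 2*pi pour obtenir a = 0.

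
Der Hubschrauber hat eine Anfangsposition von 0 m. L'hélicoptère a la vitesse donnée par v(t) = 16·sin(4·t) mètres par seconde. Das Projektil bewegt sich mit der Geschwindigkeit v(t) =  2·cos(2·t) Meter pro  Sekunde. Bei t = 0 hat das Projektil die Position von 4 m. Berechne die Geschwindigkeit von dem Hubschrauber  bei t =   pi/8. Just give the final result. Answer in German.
Bei t = pi/8, v = 16.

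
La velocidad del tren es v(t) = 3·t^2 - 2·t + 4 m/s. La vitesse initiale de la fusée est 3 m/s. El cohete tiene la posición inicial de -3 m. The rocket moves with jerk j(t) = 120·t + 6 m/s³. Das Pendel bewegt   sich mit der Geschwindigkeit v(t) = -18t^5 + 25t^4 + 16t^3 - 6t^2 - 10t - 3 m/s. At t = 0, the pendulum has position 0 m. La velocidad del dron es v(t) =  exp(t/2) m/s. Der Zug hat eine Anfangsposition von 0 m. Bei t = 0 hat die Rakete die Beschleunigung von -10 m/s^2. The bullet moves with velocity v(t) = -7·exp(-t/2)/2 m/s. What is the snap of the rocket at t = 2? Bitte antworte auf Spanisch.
Debemos derivar nuestra ecuación de la sacudida j(t) = 120·t + 6 1 vez. Tomando d/dt de j(t), encontramos s(t) = 120. Tenemos el snap s(t) = 120. Sustituyendo t = 2: s(2) = 120.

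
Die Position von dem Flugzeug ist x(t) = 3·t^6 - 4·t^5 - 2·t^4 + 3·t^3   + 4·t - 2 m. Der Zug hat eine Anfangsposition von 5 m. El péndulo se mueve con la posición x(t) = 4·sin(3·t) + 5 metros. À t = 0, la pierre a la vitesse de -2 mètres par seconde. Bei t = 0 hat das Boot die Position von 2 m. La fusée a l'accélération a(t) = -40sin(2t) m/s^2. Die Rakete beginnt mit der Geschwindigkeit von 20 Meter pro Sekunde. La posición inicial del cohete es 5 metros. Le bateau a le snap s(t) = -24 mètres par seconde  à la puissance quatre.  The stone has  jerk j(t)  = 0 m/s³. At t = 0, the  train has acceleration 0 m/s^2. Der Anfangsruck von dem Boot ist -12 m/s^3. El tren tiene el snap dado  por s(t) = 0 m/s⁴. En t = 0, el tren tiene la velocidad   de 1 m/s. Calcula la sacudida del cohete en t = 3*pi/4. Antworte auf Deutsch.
Um dies zu lösen, müssen wir 1 Ableitung unserer Gleichung für die Beschleunigung a(t) = -40·sin(2·t) nehmen. Durch Ableiten von der Beschleunigung erhalten wir den Ruck: j(t) = -80·cos(2·t). Mit j(t) = -80·cos(2·t) und Einsetzen von t = 3*pi/4, finden wir j = 0.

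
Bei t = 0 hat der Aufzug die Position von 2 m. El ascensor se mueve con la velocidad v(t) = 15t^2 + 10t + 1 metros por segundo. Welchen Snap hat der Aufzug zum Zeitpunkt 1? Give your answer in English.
We must differentiate our velocity equation v(t) = 15·t^2 + 10·t + 1 3 times. Differentiating velocity, we get acceleration: a(t) = 30·t + 10. The derivative of acceleration gives jerk: j(t) = 30. Taking d/dt of j(t), we find s(t) = 0. We have snap s(t) = 0. Substituting t = 1: s(1) = 0.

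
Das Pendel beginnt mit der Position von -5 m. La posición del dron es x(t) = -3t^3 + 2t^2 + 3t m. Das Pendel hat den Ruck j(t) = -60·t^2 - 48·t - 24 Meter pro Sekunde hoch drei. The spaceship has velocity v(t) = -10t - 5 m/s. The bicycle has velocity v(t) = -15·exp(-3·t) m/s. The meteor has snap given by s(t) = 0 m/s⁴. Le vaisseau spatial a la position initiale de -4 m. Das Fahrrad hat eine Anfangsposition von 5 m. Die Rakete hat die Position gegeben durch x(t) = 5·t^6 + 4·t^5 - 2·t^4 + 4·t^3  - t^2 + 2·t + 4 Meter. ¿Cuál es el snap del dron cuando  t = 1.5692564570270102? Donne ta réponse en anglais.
Starting from position x(t) = -3·t^3 + 2·t^2 + 3·t, we take 4 derivatives. Differentiating position, we get velocity: v(t) = -9·t^2 + 4·t + 3. Taking d/dt of v(t), we find a(t) = 4 - 18·t. The derivative of acceleration gives jerk: j(t) = -18. The derivative of jerk gives snap: s(t) = 0. From the given snap equation s(t) = 0, we substitute t = 1.5692564570270102 to get s = 0.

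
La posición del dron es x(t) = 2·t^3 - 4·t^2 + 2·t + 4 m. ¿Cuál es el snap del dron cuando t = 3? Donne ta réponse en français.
Pour résoudre ceci, nous devons prendre 4 dérivées de notre équation de la position x(t) = 2·t^3 - 4·t^2 + 2·t + 4. La dérivée de la position donne la vitesse: v(t) = 6·t^2 - 8·t + 2. La dérivée de la vitesse donne l'accélération: a(t) = 12·t - 8. La dérivée de l'accélération donne le jerk: j(t) = 12. En prenant d/dt de j(t), nous trouvons s(t) = 0. En utilisant s(t) = 0 et en substituant t = 3, nous trouvons s = 0.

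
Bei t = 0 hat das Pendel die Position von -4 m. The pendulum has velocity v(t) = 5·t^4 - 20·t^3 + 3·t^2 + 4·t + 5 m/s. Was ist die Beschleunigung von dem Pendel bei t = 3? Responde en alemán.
Ausgehend von der Geschwindigkeit v(t) = 5·t^4 - 20·t^3 + 3·t^2 + 4·t + 5, nehmen wir 1 Ableitung. Durch Ableiten von der Geschwindigkeit erhalten wir die Beschleunigung: a(t) = 20·t^3 - 60·t^2 + 6·t + 4. Aus der Gleichung für die Beschleunigung a(t) = 20·t^3 - 60·t^2 + 6·t + 4, setzen wir t = 3 ein und erhalten a = 22.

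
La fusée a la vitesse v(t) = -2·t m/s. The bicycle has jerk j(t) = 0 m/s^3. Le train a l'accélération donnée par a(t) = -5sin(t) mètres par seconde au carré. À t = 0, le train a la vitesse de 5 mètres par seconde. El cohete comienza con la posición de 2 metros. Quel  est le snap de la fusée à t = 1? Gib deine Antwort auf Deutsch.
Um dies zu lösen, müssen wir 3 Ableitungen unserer Gleichung für die Geschwindigkeit v(t) = -2·t nehmen. Die Ableitung von der Geschwindigkeit ergibt die Beschleunigung: a(t) = -2. Die Ableitung von der Beschleunigung ergibt den Ruck: j(t) = 0. Die Ableitung von dem Ruck ergibt den Snap: s(t) = 0. Wir haben den Snap s(t) = 0. Durch Einsetzen von t = 1: s(1) = 0.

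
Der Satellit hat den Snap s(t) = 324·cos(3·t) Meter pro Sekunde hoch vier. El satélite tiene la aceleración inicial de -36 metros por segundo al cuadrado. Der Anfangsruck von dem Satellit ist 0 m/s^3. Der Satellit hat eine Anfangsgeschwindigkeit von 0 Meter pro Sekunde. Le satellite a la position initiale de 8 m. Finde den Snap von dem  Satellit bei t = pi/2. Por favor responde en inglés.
We have snap s(t) = 324·cos(3·t). Substituting t = pi/2: s(pi/2) = 0.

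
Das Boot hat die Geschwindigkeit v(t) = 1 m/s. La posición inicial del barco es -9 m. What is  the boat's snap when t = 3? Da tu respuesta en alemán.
Um dies zu lösen, müssen wir 3 Ableitungen unserer Gleichung für die Geschwindigkeit v(t) = 1 nehmen. Mit d/dt von v(t) finden wir a(t) = 0. Die Ableitung von der Beschleunigung ergibt den Ruck: j(t) = 0. Mit d/dt von j(t) finden wir s(t) = 0. Aus der Gleichung für den Snap s(t) = 0, setzen wir t = 3 ein und erhalten s = 0.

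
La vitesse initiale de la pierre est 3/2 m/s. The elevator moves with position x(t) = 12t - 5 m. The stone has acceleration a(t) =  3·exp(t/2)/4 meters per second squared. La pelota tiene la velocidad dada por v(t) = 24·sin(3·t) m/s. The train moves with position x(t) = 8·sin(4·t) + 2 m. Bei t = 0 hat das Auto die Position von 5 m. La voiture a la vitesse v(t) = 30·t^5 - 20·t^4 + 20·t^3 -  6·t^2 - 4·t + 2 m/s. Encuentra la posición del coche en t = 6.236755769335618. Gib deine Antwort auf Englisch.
We need to integrate our velocity equation v(t) = 30·t^5 - 20·t^4 + 20·t^3 - 6·t^2 - 4·t + 2 1 time. Integrating velocity and using the initial condition x(0) = 5, we get x(t) = 5·t^6 - 4·t^5 + 5·t^4 - 2·t^3 - 2·t^2 + 2·t + 5. We have position x(t) = 5·t^6 - 4·t^5 + 5·t^4 - 2·t^3 - 2·t^2 + 2·t + 5. Substituting t = 6.236755769335618: x(6.236755769335618) = 263528.962595459.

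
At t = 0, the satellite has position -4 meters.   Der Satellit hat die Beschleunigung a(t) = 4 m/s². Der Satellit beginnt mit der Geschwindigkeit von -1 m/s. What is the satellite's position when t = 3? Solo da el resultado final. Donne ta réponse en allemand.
Die Antwort ist 11.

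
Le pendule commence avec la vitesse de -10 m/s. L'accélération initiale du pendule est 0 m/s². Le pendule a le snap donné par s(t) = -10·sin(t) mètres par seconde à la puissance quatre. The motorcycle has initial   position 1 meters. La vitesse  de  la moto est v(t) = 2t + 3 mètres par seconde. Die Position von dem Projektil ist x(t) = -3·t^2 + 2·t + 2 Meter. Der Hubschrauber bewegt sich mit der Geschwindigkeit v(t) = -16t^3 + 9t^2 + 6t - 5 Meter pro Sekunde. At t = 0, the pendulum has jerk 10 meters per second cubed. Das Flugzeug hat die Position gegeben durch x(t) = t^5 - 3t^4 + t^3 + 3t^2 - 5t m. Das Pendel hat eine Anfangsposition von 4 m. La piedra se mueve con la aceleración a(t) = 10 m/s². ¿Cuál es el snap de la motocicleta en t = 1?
Partiendo de la velocidad v(t) = 2·t + 3, tomamos 3 derivadas. Derivando la velocidad, obtenemos la aceleración: a(t) = 2. Tomando d/dt de a(t), encontramos j(t) = 0. Derivando la sacudida, obtenemos el snap: s(t) = 0. Tenemos el snap s(t) = 0. Sustituyendo t = 1: s(1) = 0.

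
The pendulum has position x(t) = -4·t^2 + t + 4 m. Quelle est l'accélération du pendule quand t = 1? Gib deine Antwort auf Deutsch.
Wir müssen unsere Gleichung für die Position x(t) = -4·t^2 + t + 4 2-mal ableiten. Durch Ableiten von der Position erhalten wir die Geschwindigkeit: v(t) = 1 - 8·t. Durch Ableiten von der Geschwindigkeit erhalten wir die Beschleunigung: a(t) = -8. Wir haben die Beschleunigung a(t) = -8. Durch Einsetzen von t = 1: a(1) = -8.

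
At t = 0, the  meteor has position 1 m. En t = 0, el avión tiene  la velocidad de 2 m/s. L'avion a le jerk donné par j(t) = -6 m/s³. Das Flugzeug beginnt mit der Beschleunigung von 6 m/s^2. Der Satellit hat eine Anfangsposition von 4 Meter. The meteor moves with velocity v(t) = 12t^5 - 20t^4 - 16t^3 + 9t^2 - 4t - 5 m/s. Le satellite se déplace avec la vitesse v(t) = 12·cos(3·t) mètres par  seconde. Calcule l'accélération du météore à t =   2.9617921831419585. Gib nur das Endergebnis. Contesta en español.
La respuesta es 2166.83148991672.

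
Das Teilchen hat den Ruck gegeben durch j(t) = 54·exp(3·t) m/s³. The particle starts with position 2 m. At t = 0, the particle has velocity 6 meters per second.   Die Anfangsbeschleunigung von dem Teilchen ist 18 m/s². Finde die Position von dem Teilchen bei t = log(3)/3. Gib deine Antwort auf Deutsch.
Um dies zu lösen, müssen wir 3 Stammfunktionen unserer Gleichung für den Ruck j(t) = 54·exp(3·t) finden. Die Stammfunktion von dem Ruck ist die Beschleunigung. Mit a(0) = 18 erhalten wir a(t) = 18·exp(3·t). Das Integral von der Beschleunigung ist die Geschwindigkeit. Mit v(0) = 6 erhalten wir v(t) = 6·exp(3·t). Durch Integration von der Geschwindigkeit und Verwendung der Anfangsbedingung x(0) = 2, erhalten wir x(t) = 2·exp(3·t). Aus der Gleichung für die Position x(t) = 2·exp(3·t), setzen wir t = log(3)/3 ein und erhalten x = 6.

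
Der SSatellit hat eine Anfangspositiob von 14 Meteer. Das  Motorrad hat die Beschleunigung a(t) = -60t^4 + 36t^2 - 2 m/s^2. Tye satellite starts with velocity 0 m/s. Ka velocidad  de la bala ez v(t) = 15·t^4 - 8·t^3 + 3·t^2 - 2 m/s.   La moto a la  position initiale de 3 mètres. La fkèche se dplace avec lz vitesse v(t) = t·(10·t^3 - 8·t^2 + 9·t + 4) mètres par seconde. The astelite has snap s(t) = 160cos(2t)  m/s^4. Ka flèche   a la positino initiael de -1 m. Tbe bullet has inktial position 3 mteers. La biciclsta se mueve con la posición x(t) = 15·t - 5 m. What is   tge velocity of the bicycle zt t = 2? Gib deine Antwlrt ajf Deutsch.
Wir müssen unsere Gleichung für die Position x(t) = 15·t - 5 1-mal ableiten. Die Ableitung von der Position ergibt die Geschwindigkeit: v(t) = 15. Wir haben die Geschwindigkeit v(t) = 15. Durch Einsetzen von t = 2: v(2) = 15.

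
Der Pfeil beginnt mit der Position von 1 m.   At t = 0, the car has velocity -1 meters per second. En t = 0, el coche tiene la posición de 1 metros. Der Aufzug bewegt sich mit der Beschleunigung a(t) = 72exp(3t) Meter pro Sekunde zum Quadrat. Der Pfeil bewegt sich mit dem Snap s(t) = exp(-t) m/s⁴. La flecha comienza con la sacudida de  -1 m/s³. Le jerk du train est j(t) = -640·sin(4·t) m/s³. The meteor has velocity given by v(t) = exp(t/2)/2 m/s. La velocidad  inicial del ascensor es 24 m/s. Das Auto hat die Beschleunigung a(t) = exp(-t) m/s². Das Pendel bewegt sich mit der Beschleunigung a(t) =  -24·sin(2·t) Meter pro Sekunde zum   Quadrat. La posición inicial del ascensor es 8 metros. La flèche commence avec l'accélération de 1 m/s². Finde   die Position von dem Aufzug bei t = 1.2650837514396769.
Um dies zu lösen, müssen wir 2 Stammfunktionen unserer Gleichung für die Beschleunigung a(t) = 72·exp(3·t) finden. Das Integral von der Beschleunigung, mit v(0) = 24, ergibt die Geschwindigkeit: v(t) = 24·exp(3·t). Mit ∫v(t)dt und Anwendung von x(0) = 8, finden wir x(t) = 8·exp(3·t). Aus der Gleichung für die Position x(t) = 8·exp(3·t), setzen wir t = 1.2650837514396769 ein und erhalten x = 355.915305268587.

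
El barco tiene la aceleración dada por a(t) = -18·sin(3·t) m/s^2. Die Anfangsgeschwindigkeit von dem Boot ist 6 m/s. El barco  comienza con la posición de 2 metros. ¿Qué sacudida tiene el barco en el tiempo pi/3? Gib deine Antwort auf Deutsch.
Um dies zu lösen, müssen wir 1 Ableitung unserer Gleichung für die Beschleunigung a(t) = -18·sin(3·t) nehmen. Mit d/dt von a(t) finden wir j(t) = -54·cos(3·t). Wir haben den Ruck j(t) = -54·cos(3·t). Durch Einsetzen von t = pi/3: j(pi/3) = 54.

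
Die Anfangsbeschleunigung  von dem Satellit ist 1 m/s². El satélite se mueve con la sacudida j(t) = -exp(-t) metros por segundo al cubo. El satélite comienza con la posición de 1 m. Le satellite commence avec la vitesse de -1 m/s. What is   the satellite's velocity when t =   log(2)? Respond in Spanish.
Partiendo de la sacudida j(t) = -exp(-t), tomamos 2 antiderivadas. La integral de la sacudida es la aceleración. Usando a(0) = 1, obtenemos a(t) = exp(-t). La antiderivada de la aceleración, con v(0) = -1, da la velocidad: v(t) = -exp(-t). Usando v(t) = -exp(-t) y sustituyendo t = log(2), encontramos v = -1/2.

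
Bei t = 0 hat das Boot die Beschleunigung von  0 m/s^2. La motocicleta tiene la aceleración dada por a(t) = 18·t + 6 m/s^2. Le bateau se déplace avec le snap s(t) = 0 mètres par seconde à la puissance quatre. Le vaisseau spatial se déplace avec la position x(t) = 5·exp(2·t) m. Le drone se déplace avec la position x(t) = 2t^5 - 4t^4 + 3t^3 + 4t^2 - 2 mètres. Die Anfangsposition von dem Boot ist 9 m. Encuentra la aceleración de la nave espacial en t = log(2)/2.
Debemos derivar nuestra ecuación de la posición x(t) = 5·exp(2·t) 2 veces. Derivando la posición, obtenemos la velocidad: v(t) = 10·exp(2·t). Tomando d/dt de v(t), encontramos a(t) = 20·exp(2·t). De la ecuación de la aceleración a(t) = 20·exp(2·t), sustituimos t = log(2)/2 para obtener a = 40.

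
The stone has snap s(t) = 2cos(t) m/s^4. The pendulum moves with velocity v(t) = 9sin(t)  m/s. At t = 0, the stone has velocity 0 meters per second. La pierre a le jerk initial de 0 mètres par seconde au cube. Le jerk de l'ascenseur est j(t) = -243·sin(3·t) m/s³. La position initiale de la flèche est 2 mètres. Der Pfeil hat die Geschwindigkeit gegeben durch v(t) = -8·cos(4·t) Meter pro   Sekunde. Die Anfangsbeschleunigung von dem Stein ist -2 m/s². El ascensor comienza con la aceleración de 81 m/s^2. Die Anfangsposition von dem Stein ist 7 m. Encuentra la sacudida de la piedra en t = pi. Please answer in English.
We must find the integral of our snap equation s(t) = 2·cos(t) 1 time. The integral of snap, with j(0) = 0, gives jerk: j(t) = 2·sin(t). Using j(t) = 2·sin(t) and substituting t = pi, we find j = 0.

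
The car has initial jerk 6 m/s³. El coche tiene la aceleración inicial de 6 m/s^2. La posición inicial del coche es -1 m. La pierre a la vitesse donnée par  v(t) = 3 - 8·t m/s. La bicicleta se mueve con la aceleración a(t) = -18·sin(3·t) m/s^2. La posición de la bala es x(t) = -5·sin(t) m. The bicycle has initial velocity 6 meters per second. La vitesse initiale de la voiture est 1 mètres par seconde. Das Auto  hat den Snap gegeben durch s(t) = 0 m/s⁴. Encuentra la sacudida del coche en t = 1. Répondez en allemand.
Um dies zu lösen, müssen wir 1 Stammfunktion unserer Gleichung für den Snap s(t) = 0 finden. Die Stammfunktion von dem Snap ist der Ruck. Mit j(0) = 6 erhalten wir j(t) = 6. Aus der Gleichung für den Ruck j(t) = 6, setzen wir t = 1 ein und erhalten j = 6.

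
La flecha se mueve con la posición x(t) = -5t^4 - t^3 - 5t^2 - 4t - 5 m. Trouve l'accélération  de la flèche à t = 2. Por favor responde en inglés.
To solve this, we need to take 2 derivatives of our position equation x(t) = -5·t^4 - t^3 - 5·t^2 - 4·t - 5. Differentiating position, we get velocity: v(t) = -20·t^3 - 3·t^2 - 10·t - 4. Taking d/dt of v(t), we find a(t) = -60·t^2 - 6·t - 10. Using a(t) = -60·t^2 - 6·t - 10 and substituting t = 2, we find a = -262.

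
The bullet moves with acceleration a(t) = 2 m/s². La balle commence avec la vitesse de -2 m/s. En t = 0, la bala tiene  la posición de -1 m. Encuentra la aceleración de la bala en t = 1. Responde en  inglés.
We have acceleration a(t) = 2. Substituting t = 1: a(1) = 2.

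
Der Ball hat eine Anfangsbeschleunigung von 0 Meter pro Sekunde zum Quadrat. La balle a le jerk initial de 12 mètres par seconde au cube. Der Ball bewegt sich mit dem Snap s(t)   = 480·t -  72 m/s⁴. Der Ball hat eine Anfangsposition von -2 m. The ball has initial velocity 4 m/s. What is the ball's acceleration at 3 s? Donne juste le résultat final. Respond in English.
The acceleration at t = 3 is a = 1872.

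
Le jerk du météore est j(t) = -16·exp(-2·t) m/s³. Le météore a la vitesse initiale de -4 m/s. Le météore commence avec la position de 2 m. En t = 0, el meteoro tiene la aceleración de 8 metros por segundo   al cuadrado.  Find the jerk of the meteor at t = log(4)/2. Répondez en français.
En utilisant j(t) = -16·exp(-2·t) et en substituant t = log(4)/2, nous trouvons j = -4.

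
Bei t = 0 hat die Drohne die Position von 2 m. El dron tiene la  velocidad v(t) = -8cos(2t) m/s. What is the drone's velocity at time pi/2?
Using v(t) = -8·cos(2·t) and substituting t = pi/2, we find v = 8.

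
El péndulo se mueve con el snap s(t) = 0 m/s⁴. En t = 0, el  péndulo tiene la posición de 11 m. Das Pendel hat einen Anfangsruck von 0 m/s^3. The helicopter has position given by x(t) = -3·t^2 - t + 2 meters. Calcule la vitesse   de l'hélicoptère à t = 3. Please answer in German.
Um dies zu lösen, müssen wir 1 Ableitung unserer Gleichung für die Position x(t) = -3·t^2 - t + 2 nehmen. Mit d/dt von x(t) finden wir v(t) = -6·t - 1. Aus der Gleichung für die Geschwindigkeit v(t) = -6·t - 1, setzen wir t = 3 ein und erhalten v = -19.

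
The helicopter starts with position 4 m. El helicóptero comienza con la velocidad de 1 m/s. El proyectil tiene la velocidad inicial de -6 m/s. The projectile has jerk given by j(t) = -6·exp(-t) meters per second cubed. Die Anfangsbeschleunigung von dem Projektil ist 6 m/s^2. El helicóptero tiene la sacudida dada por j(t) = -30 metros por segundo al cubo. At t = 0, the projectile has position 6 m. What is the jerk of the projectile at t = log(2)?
Using j(t) = -6·exp(-t) and substituting t = log(2), we find j = -3.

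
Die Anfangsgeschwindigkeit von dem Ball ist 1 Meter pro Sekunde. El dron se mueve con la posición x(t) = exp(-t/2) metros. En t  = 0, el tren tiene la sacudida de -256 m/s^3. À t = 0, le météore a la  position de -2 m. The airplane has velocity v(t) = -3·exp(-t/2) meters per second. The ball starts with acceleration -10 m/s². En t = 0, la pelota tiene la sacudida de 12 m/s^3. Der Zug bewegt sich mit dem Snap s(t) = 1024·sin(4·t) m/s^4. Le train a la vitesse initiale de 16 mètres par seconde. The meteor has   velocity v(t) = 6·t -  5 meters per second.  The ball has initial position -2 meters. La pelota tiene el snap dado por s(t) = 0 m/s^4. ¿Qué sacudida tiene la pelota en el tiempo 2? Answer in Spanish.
Necesitamos integrar nuestra ecuación del snap s(t) = 0 1 vez. Integrando el snap y usando la condición inicial j(0) = 12, obtenemos j(t) = 12. De la ecuación de la sacudida j(t) = 12, sustituimos t = 2 para obtener j = 12.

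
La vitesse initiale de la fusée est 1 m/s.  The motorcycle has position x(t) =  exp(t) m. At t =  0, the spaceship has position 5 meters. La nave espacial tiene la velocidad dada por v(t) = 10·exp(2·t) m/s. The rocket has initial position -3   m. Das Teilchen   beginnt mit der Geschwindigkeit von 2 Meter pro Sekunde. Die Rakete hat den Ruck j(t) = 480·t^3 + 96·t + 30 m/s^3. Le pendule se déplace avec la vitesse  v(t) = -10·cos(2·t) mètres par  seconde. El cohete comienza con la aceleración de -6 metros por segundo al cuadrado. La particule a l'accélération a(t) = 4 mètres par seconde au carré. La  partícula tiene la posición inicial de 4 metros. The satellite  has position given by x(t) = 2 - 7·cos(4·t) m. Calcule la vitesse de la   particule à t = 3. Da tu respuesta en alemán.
Ausgehend von der Beschleunigung a(t) = 4, nehmen wir 1 Stammfunktion. Das Integral von der Beschleunigung, mit v(0) = 2, ergibt die Geschwindigkeit: v(t) = 4·t + 2. Aus der Gleichung für die Geschwindigkeit v(t) = 4·t + 2, setzen wir t = 3 ein und erhalten v = 14.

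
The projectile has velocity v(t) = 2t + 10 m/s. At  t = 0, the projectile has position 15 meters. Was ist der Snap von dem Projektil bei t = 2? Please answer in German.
Um dies zu lösen, müssen wir 3 Ableitungen unserer Gleichung für die Geschwindigkeit v(t) = 2·t + 10 nehmen. Die Ableitung von der Geschwindigkeit ergibt die Beschleunigung: a(t) = 2. Durch Ableiten von der Beschleunigung erhalten wir den Ruck: j(t) = 0. Mit d/dt von j(t) finden wir s(t) = 0. Mit s(t) = 0 und Einsetzen von t = 2, finden wir s = 0.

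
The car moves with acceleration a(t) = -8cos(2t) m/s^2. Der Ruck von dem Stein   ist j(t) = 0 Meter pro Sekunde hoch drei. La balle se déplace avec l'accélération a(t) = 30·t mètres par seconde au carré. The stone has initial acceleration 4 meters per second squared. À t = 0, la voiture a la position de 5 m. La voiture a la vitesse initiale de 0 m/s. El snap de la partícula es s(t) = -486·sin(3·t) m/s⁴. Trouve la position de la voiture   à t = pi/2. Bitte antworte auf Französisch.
Nous devons trouver la primitive de notre équation de l'accélération a(t) = -8·cos(2·t) 2 fois. L'intégrale de l'accélération est la vitesse. En utilisant v(0) = 0, nous obtenons v(t) = -4·sin(2·t). En prenant ∫v(t)dt et en appliquant x(0) = 5, nous trouvons x(t) = 2·cos(2·t) + 3. En utilisant x(t) = 2·cos(2·t) + 3 et en substituant t = pi/2, nous trouvons x = 1.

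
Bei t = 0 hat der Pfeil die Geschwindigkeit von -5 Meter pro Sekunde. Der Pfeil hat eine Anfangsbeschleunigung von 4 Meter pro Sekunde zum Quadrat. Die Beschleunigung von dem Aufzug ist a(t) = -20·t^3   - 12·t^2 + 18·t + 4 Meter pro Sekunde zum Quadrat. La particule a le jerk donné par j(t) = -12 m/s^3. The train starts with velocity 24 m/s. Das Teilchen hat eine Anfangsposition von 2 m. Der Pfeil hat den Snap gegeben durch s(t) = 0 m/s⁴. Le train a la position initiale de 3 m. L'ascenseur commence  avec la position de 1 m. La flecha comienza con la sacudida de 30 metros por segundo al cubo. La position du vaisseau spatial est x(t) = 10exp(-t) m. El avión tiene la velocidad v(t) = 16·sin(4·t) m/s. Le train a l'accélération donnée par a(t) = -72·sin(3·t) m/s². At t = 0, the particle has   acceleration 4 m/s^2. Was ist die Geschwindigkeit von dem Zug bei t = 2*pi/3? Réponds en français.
Pour résoudre ceci, nous devons prendre 1 primitive de notre équation de l'accélération a(t) = -72·sin(3·t). La primitive de l'accélération, avec v(0) = 24, donne la vitesse: v(t) = 24·cos(3·t). De l'équation de la vitesse v(t) = 24·cos(3·t), nous substituons t = 2*pi/3 pour obtenir v = 24.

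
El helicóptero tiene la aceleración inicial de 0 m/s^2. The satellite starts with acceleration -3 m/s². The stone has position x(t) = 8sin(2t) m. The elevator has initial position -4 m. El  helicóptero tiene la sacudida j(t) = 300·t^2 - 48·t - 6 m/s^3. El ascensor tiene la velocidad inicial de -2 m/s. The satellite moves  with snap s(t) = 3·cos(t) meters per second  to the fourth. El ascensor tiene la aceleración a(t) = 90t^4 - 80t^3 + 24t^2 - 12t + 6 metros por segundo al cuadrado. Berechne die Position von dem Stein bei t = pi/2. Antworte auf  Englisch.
We have position x(t) = 8·sin(2·t). Substituting t = pi/2: x(pi/2) = 0.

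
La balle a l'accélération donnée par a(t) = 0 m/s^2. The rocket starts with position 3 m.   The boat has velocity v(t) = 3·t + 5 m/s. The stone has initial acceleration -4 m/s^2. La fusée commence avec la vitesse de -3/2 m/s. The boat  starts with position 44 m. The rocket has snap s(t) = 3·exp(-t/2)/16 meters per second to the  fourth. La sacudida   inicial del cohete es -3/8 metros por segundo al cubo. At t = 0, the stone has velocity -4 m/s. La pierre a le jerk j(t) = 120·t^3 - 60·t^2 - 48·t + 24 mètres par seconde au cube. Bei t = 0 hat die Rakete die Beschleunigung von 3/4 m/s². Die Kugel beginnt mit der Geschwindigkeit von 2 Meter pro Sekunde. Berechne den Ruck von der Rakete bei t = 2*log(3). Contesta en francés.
En partant du snap s(t) = 3·exp(-t/2)/16, nous prenons 1 primitive. La primitive du snap, avec j(0) = -3/8, donne le jerk: j(t) = -3·exp(-t/2)/8. En utilisant j(t) = -3·exp(-t/2)/8 et en substituant t = 2*log(3), nous trouvons j = -1/8.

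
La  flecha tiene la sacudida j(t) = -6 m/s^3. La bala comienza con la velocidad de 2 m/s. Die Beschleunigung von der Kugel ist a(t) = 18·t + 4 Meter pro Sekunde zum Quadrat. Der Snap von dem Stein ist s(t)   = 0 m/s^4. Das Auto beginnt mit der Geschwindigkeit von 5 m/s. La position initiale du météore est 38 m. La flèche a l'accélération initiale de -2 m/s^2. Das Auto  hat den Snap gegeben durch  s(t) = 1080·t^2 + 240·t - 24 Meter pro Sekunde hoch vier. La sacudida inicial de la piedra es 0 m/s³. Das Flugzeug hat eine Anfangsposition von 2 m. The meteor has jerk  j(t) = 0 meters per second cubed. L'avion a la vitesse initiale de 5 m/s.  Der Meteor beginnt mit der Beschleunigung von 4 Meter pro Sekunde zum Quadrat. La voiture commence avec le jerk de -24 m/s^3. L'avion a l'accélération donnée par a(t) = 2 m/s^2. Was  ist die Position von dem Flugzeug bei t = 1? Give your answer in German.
Wir müssen das Integral unserer Gleichung für die Beschleunigung a(t) = 2 2-mal finden. Das Integral von der Beschleunigung ist die Geschwindigkeit. Mit v(0) = 5 erhalten wir v(t) = 2·t + 5. Durch Integration von der Geschwindigkeit und Verwendung der Anfangsbedingung x(0) = 2, erhalten wir x(t) = t^2 + 5·t + 2. Wir haben die Position x(t) = t^2 + 5·t + 2. Durch Einsetzen von t = 1: x(1) = 8.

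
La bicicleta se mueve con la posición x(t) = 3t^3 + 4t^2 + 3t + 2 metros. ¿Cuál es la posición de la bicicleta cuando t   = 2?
Usando x(t) = 3·t^3 + 4·t^2 + 3·t + 2 y sustituyendo t = 2, encontramos x = 48.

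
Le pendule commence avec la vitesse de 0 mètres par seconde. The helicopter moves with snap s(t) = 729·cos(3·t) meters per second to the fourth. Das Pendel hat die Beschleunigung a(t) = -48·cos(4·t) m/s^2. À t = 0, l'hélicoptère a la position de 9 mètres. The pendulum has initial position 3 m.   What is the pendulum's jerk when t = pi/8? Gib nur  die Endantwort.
j(pi/8) = 192.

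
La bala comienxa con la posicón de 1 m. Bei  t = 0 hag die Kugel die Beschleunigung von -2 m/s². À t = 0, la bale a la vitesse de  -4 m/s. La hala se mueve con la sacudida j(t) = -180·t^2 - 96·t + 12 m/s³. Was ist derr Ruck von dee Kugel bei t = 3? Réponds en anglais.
We have jerk j(t) = -180·t^2 - 96·t + 12. Substituting t = 3: j(3) = -1896.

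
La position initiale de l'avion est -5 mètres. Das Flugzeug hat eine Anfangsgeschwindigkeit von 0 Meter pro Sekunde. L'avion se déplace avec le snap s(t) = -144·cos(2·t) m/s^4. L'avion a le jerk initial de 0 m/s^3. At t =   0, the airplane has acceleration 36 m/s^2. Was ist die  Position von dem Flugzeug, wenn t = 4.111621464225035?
Um dies zu lösen, müssen wir 4 Integrale unserer Gleichung für den Snap s(t) = -144·cos(2·t) finden. Durch Integration von dem Snap und Verwendung der Anfangsbedingung j(0) = 0, erhalten wir j(t) = -72·sin(2·t). Das Integral von dem Ruck, mit a(0) = 36, ergibt die Beschleunigung: a(t) = 36·cos(2·t). Mit ∫a(t)dt und Anwendung von v(0) = 0, finden wir v(t) = 18·sin(2·t). Mit ∫v(t)dt und Anwendung von x(0) = -5, finden wir x(t) = 4 - 9·cos(2·t). Wir haben die Position x(t) = 4 - 9·cos(2·t). Durch Einsetzen von t = 4.111621464225035: x(4.111621464225035) = 7.24833956202367.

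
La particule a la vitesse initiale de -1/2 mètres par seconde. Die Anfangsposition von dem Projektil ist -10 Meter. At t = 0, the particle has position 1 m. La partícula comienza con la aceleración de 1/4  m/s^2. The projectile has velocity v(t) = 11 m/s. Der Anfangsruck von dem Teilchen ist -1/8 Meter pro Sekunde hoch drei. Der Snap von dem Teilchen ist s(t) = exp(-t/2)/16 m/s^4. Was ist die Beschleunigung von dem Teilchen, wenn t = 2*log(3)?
Wir müssen das Integral unserer Gleichung für den Snap s(t) = exp(-t/2)/16 2-mal finden. Die Stammfunktion von dem Snap, mit j(0) = -1/8, ergibt den Ruck: j(t) = -exp(-t/2)/8. Durch Integration von dem Ruck und Verwendung der Anfangsbedingung a(0) = 1/4, erhalten wir a(t) = exp(-t/2)/4. Mit a(t) = exp(-t/2)/4 und Einsetzen von t = 2*log(3), finden wir a = 1/12.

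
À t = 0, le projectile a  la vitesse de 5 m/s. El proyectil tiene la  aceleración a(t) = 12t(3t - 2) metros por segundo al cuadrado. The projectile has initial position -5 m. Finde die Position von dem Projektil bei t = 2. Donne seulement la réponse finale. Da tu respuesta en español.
La posición en t = 2 es x = 21.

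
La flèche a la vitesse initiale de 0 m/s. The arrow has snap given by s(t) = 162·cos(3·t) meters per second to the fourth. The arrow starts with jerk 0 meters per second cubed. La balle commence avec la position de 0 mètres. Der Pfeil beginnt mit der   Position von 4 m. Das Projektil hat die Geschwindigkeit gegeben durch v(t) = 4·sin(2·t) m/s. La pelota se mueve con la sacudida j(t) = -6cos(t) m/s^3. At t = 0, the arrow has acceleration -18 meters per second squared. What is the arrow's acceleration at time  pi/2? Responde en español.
Partiendo del snap s(t) = 162·cos(3·t), tomamos 2 antiderivadas. La antiderivada del snap, con j(0) = 0, da la sacudida: j(t) = 54·sin(3·t). La integral de la sacudida es la aceleración. Usando a(0) = -18, obtenemos a(t) = -18·cos(3·t). Tenemos la aceleración a(t) = -18·cos(3·t). Sustituyendo t = pi/2: a(pi/2) = 0.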